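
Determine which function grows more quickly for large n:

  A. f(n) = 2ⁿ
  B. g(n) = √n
A

f(n) = 2ⁿ is O(2ⁿ), while g(n) = √n is O(√n).
Since O(2ⁿ) grows faster than O(√n), f(n) dominates.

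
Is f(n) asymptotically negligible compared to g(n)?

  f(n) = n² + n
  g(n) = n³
True

f(n) = n² + n is O(n²), and g(n) = n³ is O(n³).
Since O(n²) grows strictly slower than O(n³), f(n) = o(g(n)) is true.
This means lim(n→∞) f(n)/g(n) = 0.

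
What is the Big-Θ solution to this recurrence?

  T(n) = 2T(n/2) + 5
Θ(n)

Master Theorem: a = 2, b = 2, f(n) = 5.
Compute the critical exponent d = log₂(2) = 1.
Compare f(n) = Θ(1) against n^d:
  k = 0 < d = 1, so f(n) = O(n^(d-ε)) — Case 1.
  The recursion cost dominates: T(n) = Θ(n^d) = Θ(n).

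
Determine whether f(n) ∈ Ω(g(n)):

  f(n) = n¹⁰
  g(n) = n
True

f(n) = n¹⁰ is O(n¹⁰), and g(n) = n is O(n).
Since O(n¹⁰) grows at least as fast as O(n), f(n) = Ω(g(n)) is true.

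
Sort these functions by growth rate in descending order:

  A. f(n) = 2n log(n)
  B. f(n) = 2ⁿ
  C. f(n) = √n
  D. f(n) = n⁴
B > D > A > C

Comparing growth rates:
B = 2ⁿ is O(2ⁿ)
D = n⁴ is O(n⁴)
A = 2n log(n) is O(n log n)
C = √n is O(√n)

Therefore, the order from fastest to slowest is: B > D > A > C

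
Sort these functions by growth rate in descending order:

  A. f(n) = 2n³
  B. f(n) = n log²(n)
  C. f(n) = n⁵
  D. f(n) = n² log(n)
C > A > D > B

Comparing growth rates:
C = n⁵ is O(n⁵)
A = 2n³ is O(n³)
D = n² log(n) is O(n² log n)
B = n log²(n) is O(n log² n)

Therefore, the order from fastest to slowest is: C > A > D > B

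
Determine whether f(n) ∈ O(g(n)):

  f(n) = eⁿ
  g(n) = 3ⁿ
True

f(n) = eⁿ is O(eⁿ), and g(n) = 3ⁿ is O(3ⁿ).
Since O(eⁿ) ⊆ O(3ⁿ) (f grows no faster than g), f(n) = O(g(n)) is true.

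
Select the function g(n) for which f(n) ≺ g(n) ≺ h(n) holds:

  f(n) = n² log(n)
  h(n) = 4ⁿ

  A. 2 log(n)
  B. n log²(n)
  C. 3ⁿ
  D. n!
C

We need g(n) with n² log(n) = o(g(n)) and g(n) = o(4ⁿ), i.e. O(n² log n) ≺ g ≺ O(4ⁿ).
Check each option:
  A. 2 log(n) — O(log n) does not grow strictly faster than f(n)
  B. n log²(n) — O(n log² n) does not grow strictly faster than f(n)
  C. 3ⁿ — O(3ⁿ) is strictly between O(n² log n) and O(4ⁿ) ✓
  D. n! — O(n!) does not grow strictly slower than h(n)

Only option C (3ⁿ) lies strictly between.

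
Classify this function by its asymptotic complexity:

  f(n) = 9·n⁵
O(n⁵)

The dominant term in 9·n⁵ is 9·n⁵, which is Θ(n⁵).
Constants are absorbed, so the tightest bound is O(n⁵).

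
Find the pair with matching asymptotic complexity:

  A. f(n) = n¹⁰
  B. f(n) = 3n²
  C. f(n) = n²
B and C

Examining each function:
  A. n¹⁰ is O(n¹⁰)
  B. 3n² is O(n²)
  C. n² is O(n²)

Functions B and C both have the same complexity class.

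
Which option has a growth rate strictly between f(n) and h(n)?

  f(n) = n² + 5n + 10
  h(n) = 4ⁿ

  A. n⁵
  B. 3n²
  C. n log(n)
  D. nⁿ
A

We need g(n) with n² + 5n + 10 = o(g(n)) and g(n) = o(4ⁿ), i.e. O(n²) ≺ g ≺ O(4ⁿ).
Check each option:
  A. n⁵ — O(n⁵) is strictly between O(n²) and O(4ⁿ) ✓
  B. 3n² — O(n²) does not grow strictly faster than f(n)
  C. n log(n) — O(n log n) does not grow strictly faster than f(n)
  D. nⁿ — O(nⁿ) does not grow strictly slower than h(n)

Only option A (n⁵) lies strictly between.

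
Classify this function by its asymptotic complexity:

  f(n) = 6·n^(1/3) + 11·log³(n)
O(n^(1/3))

The dominant term in 6·n^(1/3) + 11·log³(n) is 6·n^(1/3), which is Θ(n^(1/3)).
Lower-order terms (11·log³(n)) are asymptotically negligible.
Constants are absorbed, so the tightest bound is O(n^(1/3)).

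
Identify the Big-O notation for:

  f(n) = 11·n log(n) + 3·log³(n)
O(n log n)

The dominant term in 11·n log(n) + 3·log³(n) is 11·n log(n), which is Θ(n log n).
Lower-order terms (3·log³(n)) are asymptotically negligible.
Constants are absorbed, so the tightest bound is O(n log n).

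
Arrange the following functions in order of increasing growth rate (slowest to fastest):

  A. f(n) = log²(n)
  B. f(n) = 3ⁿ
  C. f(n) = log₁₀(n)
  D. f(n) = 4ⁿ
C < A < B < D

Comparing growth rates:
C = log₁₀(n) is O(log n)
A = log²(n) is O(log² n)
B = 3ⁿ is O(3ⁿ)
D = 4ⁿ is O(4ⁿ)

Therefore, the order from slowest to fastest is: C < A < B < D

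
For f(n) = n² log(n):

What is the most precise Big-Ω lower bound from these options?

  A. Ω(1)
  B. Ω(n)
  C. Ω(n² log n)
C

f(n) = n² log(n) is Ω(n² log n).
All listed options are valid Big-Ω bounds (lower bounds),
but Ω(n² log n) is the tightest (largest valid bound).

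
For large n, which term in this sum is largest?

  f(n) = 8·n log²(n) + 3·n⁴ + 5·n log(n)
3·n⁴

Looking at each term:
  - 8·n log²(n) is O(n log² n)
  - 3·n⁴ is O(n⁴)
  - 5·n log(n) is O(n log n)

The term 3·n⁴ (O(n⁴)) grows fastest and dominates all others.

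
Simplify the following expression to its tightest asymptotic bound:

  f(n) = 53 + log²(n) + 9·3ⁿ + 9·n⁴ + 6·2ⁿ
Θ(3ⁿ)

Order the terms by growth rate: 53 ≺ log²(n) ≺ 9·n⁴ ≺ 6·2ⁿ ≺ 9·3ⁿ.
The fastest-growing term 9·3ⁿ dominates as n → ∞; dropping its constant factor gives Θ(3ⁿ).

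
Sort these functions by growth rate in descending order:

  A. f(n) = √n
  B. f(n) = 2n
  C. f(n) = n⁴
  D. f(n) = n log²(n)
C > D > B > A

Comparing growth rates:
C = n⁴ is O(n⁴)
D = n log²(n) is O(n log² n)
B = 2n is O(n)
A = √n is O(√n)

Therefore, the order from fastest to slowest is: C > D > B > A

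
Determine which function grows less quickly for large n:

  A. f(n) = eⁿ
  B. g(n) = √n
B

f(n) = eⁿ is O(eⁿ), while g(n) = √n is O(√n).
Since O(√n) grows slower than O(eⁿ), g(n) is dominated.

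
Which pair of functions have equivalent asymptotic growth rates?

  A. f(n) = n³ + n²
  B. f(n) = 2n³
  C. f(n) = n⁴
A and B

Examining each function:
  A. n³ + n² is O(n³)
  B. 2n³ is O(n³)
  C. n⁴ is O(n⁴)

Functions A and B both have the same complexity class.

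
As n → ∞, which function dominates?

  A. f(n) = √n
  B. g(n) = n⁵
B

f(n) = √n is O(√n), while g(n) = n⁵ is O(n⁵).
Since O(n⁵) grows faster than O(√n), g(n) dominates.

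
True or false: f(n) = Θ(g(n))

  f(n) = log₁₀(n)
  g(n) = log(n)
True

f(n) = log₁₀(n) and g(n) = log(n) are both O(log n).
Since they have the same asymptotic growth rate, f(n) = Θ(g(n)) is true.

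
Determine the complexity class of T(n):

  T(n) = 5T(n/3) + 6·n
Θ(n^log₃(5))

Master Theorem: a = 5, b = 3, f(n) = 6·n.
Compute the critical exponent d = log₃(5) = 1.465.
Compare f(n) = Θ(n) against n^d:
  k = 1 < d = 1.465, so f(n) = O(n^(d-ε)) — Case 1.
  The recursion cost dominates: T(n) = Θ(n^d) = Θ(n^log₃(5)).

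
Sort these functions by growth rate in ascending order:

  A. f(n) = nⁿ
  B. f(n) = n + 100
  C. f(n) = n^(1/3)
C < B < A

Comparing growth rates:
C = n^(1/3) is O(n^(1/3))
B = n + 100 is O(n)
A = nⁿ is O(nⁿ)

Therefore, the order from slowest to fastest is: C < B < A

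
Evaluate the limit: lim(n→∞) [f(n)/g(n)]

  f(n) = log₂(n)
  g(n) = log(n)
1/log(2)

Since log₂(n) and log(n) have the same growth rate (O(log n)),
the ratio converges to a constant: 1/log(2).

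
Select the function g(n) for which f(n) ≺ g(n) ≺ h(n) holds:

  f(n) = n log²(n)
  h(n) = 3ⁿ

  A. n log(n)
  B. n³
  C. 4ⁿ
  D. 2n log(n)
B

We need g(n) with n log²(n) = o(g(n)) and g(n) = o(3ⁿ), i.e. O(n log² n) ≺ g ≺ O(3ⁿ).
Check each option:
  A. n log(n) — O(n log n) does not grow strictly faster than f(n)
  B. n³ — O(n³) is strictly between O(n log² n) and O(3ⁿ) ✓
  C. 4ⁿ — O(4ⁿ) does not grow strictly slower than h(n)
  D. 2n log(n) — O(n log n) does not grow strictly faster than f(n)

Only option B (n³) lies strictly between.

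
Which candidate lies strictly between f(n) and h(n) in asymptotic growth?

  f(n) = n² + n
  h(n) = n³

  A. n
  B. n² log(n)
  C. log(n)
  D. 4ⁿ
B

We need g(n) with n² + n = o(g(n)) and g(n) = o(n³), i.e. O(n²) ≺ g ≺ O(n³).
Check each option:
  A. n — O(n) does not grow strictly faster than f(n)
  B. n² log(n) — O(n² log n) is strictly between O(n²) and O(n³) ✓
  C. log(n) — O(log n) does not grow strictly faster than f(n)
  D. 4ⁿ — O(4ⁿ) does not grow strictly slower than h(n)

Only option B (n² log(n)) lies strictly between.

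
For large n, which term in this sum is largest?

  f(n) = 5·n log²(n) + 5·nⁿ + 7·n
5·nⁿ

Looking at each term:
  - 5·n log²(n) is O(n log² n)
  - 5·nⁿ is O(nⁿ)
  - 7·n is O(n)

The term 5·nⁿ (O(nⁿ)) grows fastest and dominates all others.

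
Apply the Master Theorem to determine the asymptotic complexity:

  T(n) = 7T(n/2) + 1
Θ(n^log₂(7))

Master Theorem: a = 7, b = 2, f(n) = 1.
Compute the critical exponent d = log₂(7) = 2.807.
Compare f(n) = Θ(1) against n^d:
  k = 0 < d = 2.807, so f(n) = O(n^(d-ε)) — Case 1.
  The recursion cost dominates: T(n) = Θ(n^d) = Θ(n^log₂(7)).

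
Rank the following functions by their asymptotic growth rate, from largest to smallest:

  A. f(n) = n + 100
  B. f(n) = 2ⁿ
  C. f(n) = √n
B > A > C

Comparing growth rates:
B = 2ⁿ is O(2ⁿ)
A = n + 100 is O(n)
C = √n is O(√n)

Therefore, the order from fastest to slowest is: B > A > C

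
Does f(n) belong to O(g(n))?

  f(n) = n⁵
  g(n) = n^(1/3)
False

f(n) = n⁵ is O(n⁵), and g(n) = n^(1/3) is O(n^(1/3)).
Since O(n⁵) grows faster than O(n^(1/3)), f(n) = O(g(n)) is false.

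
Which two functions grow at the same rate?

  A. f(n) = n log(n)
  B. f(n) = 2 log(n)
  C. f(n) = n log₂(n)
A and C

Examining each function:
  A. n log(n) is O(n log n)
  B. 2 log(n) is O(log n)
  C. n log₂(n) is O(n log n)

Functions A and C both have the same complexity class.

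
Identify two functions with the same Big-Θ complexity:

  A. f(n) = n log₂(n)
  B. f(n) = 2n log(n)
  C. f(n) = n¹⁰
A and B

Examining each function:
  A. n log₂(n) is O(n log n)
  B. 2n log(n) is O(n log n)
  C. n¹⁰ is O(n¹⁰)

Functions A and B both have the same complexity class.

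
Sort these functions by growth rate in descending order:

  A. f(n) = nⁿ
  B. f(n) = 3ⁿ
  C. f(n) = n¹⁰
A > B > C

Comparing growth rates:
A = nⁿ is O(nⁿ)
B = 3ⁿ is O(3ⁿ)
C = n¹⁰ is O(n¹⁰)

Therefore, the order from fastest to slowest is: A > B > C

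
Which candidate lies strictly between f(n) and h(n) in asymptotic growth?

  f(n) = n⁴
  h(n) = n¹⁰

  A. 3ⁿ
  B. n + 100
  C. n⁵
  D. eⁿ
C

We need g(n) with n⁴ = o(g(n)) and g(n) = o(n¹⁰), i.e. O(n⁴) ≺ g ≺ O(n¹⁰).
Check each option:
  A. 3ⁿ — O(3ⁿ) does not grow strictly slower than h(n)
  B. n + 100 — O(n) does not grow strictly faster than f(n)
  C. n⁵ — O(n⁵) is strictly between O(n⁴) and O(n¹⁰) ✓
  D. eⁿ — O(eⁿ) does not grow strictly slower than h(n)

Only option C (n⁵) lies strictly between.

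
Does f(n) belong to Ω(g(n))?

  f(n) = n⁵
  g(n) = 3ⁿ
False

f(n) = n⁵ is O(n⁵), and g(n) = 3ⁿ is O(3ⁿ).
Since O(n⁵) grows slower than O(3ⁿ), f(n) = Ω(g(n)) is false.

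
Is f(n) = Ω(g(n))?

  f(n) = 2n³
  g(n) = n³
True

f(n) = 2n³ and g(n) = n³ are both O(n³).
Big-Ω permits equal growth rates (f ≥ c·g for some c > 0), so f(n) = Ω(g(n)) is true.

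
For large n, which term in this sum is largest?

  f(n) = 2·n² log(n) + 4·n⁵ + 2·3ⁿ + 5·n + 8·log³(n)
2·3ⁿ

Looking at each term:
  - 2·n² log(n) is O(n² log n)
  - 4·n⁵ is O(n⁵)
  - 2·3ⁿ is O(3ⁿ)
  - 5·n is O(n)
  - 8·log³(n) is O(log³ n)

The term 2·3ⁿ (O(3ⁿ)) grows fastest and dominates all others.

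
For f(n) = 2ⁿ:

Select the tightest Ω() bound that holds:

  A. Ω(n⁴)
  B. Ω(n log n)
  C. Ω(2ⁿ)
C

f(n) = 2ⁿ is Ω(2ⁿ).
All listed options are valid Big-Ω bounds (lower bounds),
but Ω(2ⁿ) is the tightest (largest valid bound).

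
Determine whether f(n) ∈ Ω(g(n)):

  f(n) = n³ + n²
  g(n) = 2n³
True

f(n) = n³ + n² and g(n) = 2n³ are both O(n³).
Big-Ω permits equal growth rates (f ≥ c·g for some c > 0), so f(n) = Ω(g(n)) is true.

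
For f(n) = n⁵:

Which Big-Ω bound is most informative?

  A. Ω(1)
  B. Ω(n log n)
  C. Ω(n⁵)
C

f(n) = n⁵ is Ω(n⁵).
All listed options are valid Big-Ω bounds (lower bounds),
but Ω(n⁵) is the tightest (largest valid bound).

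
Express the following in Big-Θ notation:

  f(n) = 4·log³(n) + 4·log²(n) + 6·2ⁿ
Θ(2ⁿ)

Order the terms by growth rate: 4·log²(n) ≺ 4·log³(n) ≺ 6·2ⁿ.
The fastest-growing term 6·2ⁿ dominates as n → ∞; dropping its constant factor gives Θ(2ⁿ).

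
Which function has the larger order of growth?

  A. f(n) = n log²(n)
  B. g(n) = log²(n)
A

f(n) = n log²(n) is O(n log² n), while g(n) = log²(n) is O(log² n).
Since O(n log² n) grows faster than O(log² n), f(n) dominates.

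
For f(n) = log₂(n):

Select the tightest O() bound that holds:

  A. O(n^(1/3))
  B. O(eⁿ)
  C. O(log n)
C

f(n) = log₂(n) is O(log n).
All listed options are valid Big-O bounds (upper bounds),
but O(log n) is the tightest (smallest valid bound).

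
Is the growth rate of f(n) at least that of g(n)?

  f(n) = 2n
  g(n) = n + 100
True

f(n) = 2n and g(n) = n + 100 are both O(n).
Big-Ω permits equal growth rates (f ≥ c·g for some c > 0), so f(n) = Ω(g(n)) is true.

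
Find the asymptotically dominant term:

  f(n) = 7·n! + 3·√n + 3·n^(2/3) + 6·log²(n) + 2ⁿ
7·n!

Looking at each term:
  - 7·n! is O(n!)
  - 3·√n is O(√n)
  - 3·n^(2/3) is O(n^(2/3))
  - 6·log²(n) is O(log² n)
  - 2ⁿ is O(2ⁿ)

The term 7·n! (O(n!)) grows fastest and dominates all others.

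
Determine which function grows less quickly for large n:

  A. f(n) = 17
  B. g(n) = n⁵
A

f(n) = 17 is O(1), while g(n) = n⁵ is O(n⁵).
Since O(1) grows slower than O(n⁵), f(n) is dominated.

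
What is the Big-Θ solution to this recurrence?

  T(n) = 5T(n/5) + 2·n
Θ(n log n)

Master Theorem: a = 5, b = 5, f(n) = 2·n.
Compute the critical exponent d = log₅(5) = 1.
Compare f(n) = Θ(n) against n^d:
  k = 1 = d, so f(n) = Θ(n^d) — Case 2.
  Work is balanced across levels: T(n) = Θ(n^d log n) = Θ(n log n).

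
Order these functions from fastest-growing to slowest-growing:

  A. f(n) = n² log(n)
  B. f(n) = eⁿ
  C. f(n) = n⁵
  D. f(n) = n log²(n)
B > C > A > D

Comparing growth rates:
B = eⁿ is O(eⁿ)
C = n⁵ is O(n⁵)
A = n² log(n) is O(n² log n)
D = n log²(n) is O(n log² n)

Therefore, the order from fastest to slowest is: B > C > A > D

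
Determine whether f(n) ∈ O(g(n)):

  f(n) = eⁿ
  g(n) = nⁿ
True

f(n) = eⁿ is O(eⁿ), and g(n) = nⁿ is O(nⁿ).
Since O(eⁿ) ⊆ O(nⁿ) (f grows no faster than g), f(n) = O(g(n)) is true.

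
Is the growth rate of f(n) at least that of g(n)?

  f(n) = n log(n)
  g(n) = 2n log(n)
True

f(n) = n log(n) and g(n) = 2n log(n) are both O(n log n).
Big-Ω permits equal growth rates (f ≥ c·g for some c > 0), so f(n) = Ω(g(n)) is true.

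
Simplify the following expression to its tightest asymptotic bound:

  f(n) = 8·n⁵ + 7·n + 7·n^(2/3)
Θ(n⁵)

Order the terms by growth rate: 7·n^(2/3) ≺ 7·n ≺ 8·n⁵.
The fastest-growing term 8·n⁵ dominates as n → ∞; dropping its constant factor gives Θ(n⁵).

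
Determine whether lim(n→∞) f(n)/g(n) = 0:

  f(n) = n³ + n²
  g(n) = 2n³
False

f(n) = n³ + n² is O(n³), and g(n) = 2n³ is O(n³).
Since they have the same growth rate, f(n) = o(g(n)) is false.
(f = o(g) requires f to grow strictly slower, not equal.)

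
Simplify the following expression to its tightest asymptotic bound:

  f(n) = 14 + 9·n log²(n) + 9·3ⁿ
Θ(3ⁿ)

Order the terms by growth rate: 14 ≺ 9·n log²(n) ≺ 9·3ⁿ.
The fastest-growing term 9·3ⁿ dominates as n → ∞; dropping its constant factor gives Θ(3ⁿ).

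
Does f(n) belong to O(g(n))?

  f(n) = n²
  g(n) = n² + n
True

f(n) = n² and g(n) = n² + n are both O(n²).
Big-O permits equal growth rates (f ≤ c·g for some c), so f(n) = O(g(n)) is true.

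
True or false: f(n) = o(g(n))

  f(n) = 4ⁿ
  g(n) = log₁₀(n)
False

f(n) = 4ⁿ is O(4ⁿ), and g(n) = log₁₀(n) is O(log n).
Since O(4ⁿ) grows faster than or equal to O(log n), f(n) = o(g(n)) is false.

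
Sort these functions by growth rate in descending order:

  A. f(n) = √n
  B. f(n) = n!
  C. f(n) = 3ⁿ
B > C > A

Comparing growth rates:
B = n! is O(n!)
C = 3ⁿ is O(3ⁿ)
A = √n is O(√n)

Therefore, the order from fastest to slowest is: B > C > A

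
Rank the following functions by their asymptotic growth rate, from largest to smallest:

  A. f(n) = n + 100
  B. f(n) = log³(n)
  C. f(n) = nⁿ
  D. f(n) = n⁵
C > D > A > B

Comparing growth rates:
C = nⁿ is O(nⁿ)
D = n⁵ is O(n⁵)
A = n + 100 is O(n)
B = log³(n) is O(log³ n)

Therefore, the order from fastest to slowest is: C > D > A > B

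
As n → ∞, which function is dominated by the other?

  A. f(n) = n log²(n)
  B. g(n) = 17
B

f(n) = n log²(n) is O(n log² n), while g(n) = 17 is O(1).
Since O(1) grows slower than O(n log² n), g(n) is dominated.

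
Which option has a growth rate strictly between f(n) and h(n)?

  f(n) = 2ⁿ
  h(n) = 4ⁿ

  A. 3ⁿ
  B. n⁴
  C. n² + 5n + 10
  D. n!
A

We need g(n) with 2ⁿ = o(g(n)) and g(n) = o(4ⁿ), i.e. O(2ⁿ) ≺ g ≺ O(4ⁿ).
Check each option:
  A. 3ⁿ — O(3ⁿ) is strictly between O(2ⁿ) and O(4ⁿ) ✓
  B. n⁴ — O(n⁴) does not grow strictly faster than f(n)
  C. n² + 5n + 10 — O(n²) does not grow strictly faster than f(n)
  D. n! — O(n!) does not grow strictly slower than h(n)

Only option A (3ⁿ) lies strictly between.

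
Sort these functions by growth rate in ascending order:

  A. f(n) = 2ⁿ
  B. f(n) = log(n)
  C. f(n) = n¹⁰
B < C < A

Comparing growth rates:
B = log(n) is O(log n)
C = n¹⁰ is O(n¹⁰)
A = 2ⁿ is O(2ⁿ)

Therefore, the order from slowest to fastest is: B < C < A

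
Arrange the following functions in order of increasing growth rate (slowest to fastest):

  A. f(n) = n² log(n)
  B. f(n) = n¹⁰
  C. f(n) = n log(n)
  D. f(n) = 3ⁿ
C < A < B < D

Comparing growth rates:
C = n log(n) is O(n log n)
A = n² log(n) is O(n² log n)
B = n¹⁰ is O(n¹⁰)
D = 3ⁿ is O(3ⁿ)

Therefore, the order from slowest to fastest is: C < A < B < D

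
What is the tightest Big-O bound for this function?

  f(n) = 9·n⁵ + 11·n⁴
O(n⁵)

The dominant term in 9·n⁵ + 11·n⁴ is 9·n⁵, which is Θ(n⁵).
Lower-order terms (11·n⁴) are asymptotically negligible.
Constants are absorbed, so the tightest bound is O(n⁵).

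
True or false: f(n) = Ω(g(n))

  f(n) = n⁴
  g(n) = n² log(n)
True

f(n) = n⁴ is O(n⁴), and g(n) = n² log(n) is O(n² log n).
Since O(n⁴) grows at least as fast as O(n² log n), f(n) = Ω(g(n)) is true.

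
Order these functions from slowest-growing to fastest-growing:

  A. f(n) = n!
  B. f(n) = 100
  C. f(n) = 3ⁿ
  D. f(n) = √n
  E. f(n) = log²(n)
B < E < D < C < A

Comparing growth rates:
B = 100 is O(1)
E = log²(n) is O(log² n)
D = √n is O(√n)
C = 3ⁿ is O(3ⁿ)
A = n! is O(n!)

Therefore, the order from slowest to fastest is: B < E < D < C < A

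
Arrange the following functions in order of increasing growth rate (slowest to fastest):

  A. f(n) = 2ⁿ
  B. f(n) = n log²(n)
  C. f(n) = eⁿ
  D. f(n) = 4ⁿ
B < A < C < D

Comparing growth rates:
B = n log²(n) is O(n log² n)
A = 2ⁿ is O(2ⁿ)
C = eⁿ is O(eⁿ)
D = 4ⁿ is O(4ⁿ)

Therefore, the order from slowest to fastest is: B < A < C < D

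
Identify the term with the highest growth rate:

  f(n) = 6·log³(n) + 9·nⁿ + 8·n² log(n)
9·nⁿ

Looking at each term:
  - 6·log³(n) is O(log³ n)
  - 9·nⁿ is O(nⁿ)
  - 8·n² log(n) is O(n² log n)

The term 9·nⁿ (O(nⁿ)) grows fastest and dominates all others.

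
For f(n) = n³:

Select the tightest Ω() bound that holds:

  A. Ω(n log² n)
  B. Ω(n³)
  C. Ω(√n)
B

f(n) = n³ is Ω(n³).
All listed options are valid Big-Ω bounds (lower bounds),
but Ω(n³) is the tightest (largest valid bound).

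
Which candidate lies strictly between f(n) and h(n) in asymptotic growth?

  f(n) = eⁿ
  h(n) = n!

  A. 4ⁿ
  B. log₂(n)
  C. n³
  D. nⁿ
A

We need g(n) with eⁿ = o(g(n)) and g(n) = o(n!), i.e. O(eⁿ) ≺ g ≺ O(n!).
Check each option:
  A. 4ⁿ — O(4ⁿ) is strictly between O(eⁿ) and O(n!) ✓
  B. log₂(n) — O(log n) does not grow strictly faster than f(n)
  C. n³ — O(n³) does not grow strictly faster than f(n)
  D. nⁿ — O(nⁿ) does not grow strictly slower than h(n)

Only option A (4ⁿ) lies strictly between.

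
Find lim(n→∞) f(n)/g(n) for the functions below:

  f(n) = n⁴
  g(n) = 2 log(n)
∞

Since n⁴ (O(n⁴)) grows faster than 2 log(n) (O(log n)),
the ratio f(n)/g(n) → ∞ as n → ∞.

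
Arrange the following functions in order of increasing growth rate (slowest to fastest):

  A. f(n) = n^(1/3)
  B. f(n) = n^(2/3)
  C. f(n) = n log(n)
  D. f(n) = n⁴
A < B < C < D

Comparing growth rates:
A = n^(1/3) is O(n^(1/3))
B = n^(2/3) is O(n^(2/3))
C = n log(n) is O(n log n)
D = n⁴ is O(n⁴)

Therefore, the order from slowest to fastest is: A < B < C < D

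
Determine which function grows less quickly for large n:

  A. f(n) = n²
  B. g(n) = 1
B

f(n) = n² is O(n²), while g(n) = 1 is O(1).
Since O(1) grows slower than O(n²), g(n) is dominated.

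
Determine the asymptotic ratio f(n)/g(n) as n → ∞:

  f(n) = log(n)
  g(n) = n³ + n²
0

Since log(n) (O(log n)) grows slower than n³ + n² (O(n³)),
the ratio f(n)/g(n) → 0 as n → ∞.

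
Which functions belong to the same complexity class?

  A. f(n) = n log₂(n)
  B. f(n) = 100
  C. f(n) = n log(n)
A and C

Examining each function:
  A. n log₂(n) is O(n log n)
  B. 100 is O(1)
  C. n log(n) is O(n log n)

Functions A and C both have the same complexity class.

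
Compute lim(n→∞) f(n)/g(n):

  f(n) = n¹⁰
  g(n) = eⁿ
0

Since n¹⁰ (O(n¹⁰)) grows slower than eⁿ (O(eⁿ)),
the ratio f(n)/g(n) → 0 as n → ∞.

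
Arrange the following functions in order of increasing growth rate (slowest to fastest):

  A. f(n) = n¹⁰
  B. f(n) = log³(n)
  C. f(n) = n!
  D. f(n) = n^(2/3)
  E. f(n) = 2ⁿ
B < D < A < E < C

Comparing growth rates:
B = log³(n) is O(log³ n)
D = n^(2/3) is O(n^(2/3))
A = n¹⁰ is O(n¹⁰)
E = 2ⁿ is O(2ⁿ)
C = n! is O(n!)

Therefore, the order from slowest to fastest is: B < D < A < E < C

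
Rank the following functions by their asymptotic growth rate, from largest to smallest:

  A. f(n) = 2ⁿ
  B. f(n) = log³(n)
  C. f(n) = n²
A > C > B

Comparing growth rates:
A = 2ⁿ is O(2ⁿ)
C = n² is O(n²)
B = log³(n) is O(log³ n)

Therefore, the order from fastest to slowest is: A > C > B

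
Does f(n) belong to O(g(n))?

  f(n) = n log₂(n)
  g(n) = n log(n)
True

f(n) = n log₂(n) and g(n) = n log(n) are both O(n log n).
Big-O permits equal growth rates (f ≤ c·g for some c), so f(n) = O(g(n)) is true.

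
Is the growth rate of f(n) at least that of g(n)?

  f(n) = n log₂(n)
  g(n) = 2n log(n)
True

f(n) = n log₂(n) and g(n) = 2n log(n) are both O(n log n).
Big-Ω permits equal growth rates (f ≥ c·g for some c > 0), so f(n) = Ω(g(n)) is true.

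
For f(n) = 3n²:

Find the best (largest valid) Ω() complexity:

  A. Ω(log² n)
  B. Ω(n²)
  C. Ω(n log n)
B

f(n) = 3n² is Ω(n²).
All listed options are valid Big-Ω bounds (lower bounds),
but Ω(n²) is the tightest (largest valid bound).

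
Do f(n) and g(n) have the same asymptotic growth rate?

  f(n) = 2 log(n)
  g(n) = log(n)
True

f(n) = 2 log(n) and g(n) = log(n) are both O(log n).
Since they have the same asymptotic growth rate, f(n) = Θ(g(n)) is true.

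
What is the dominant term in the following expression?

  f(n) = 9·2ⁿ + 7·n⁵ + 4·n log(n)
9·2ⁿ

Looking at each term:
  - 9·2ⁿ is O(2ⁿ)
  - 7·n⁵ is O(n⁵)
  - 4·n log(n) is O(n log n)

The term 9·2ⁿ (O(2ⁿ)) grows fastest and dominates all others.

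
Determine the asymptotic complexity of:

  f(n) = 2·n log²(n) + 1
O(n log² n)

The dominant term in 2·n log²(n) + 1 is 2·n log²(n), which is Θ(n log² n).
Lower-order terms (1) are asymptotically negligible.
Constants are absorbed, so the tightest bound is O(n log² n).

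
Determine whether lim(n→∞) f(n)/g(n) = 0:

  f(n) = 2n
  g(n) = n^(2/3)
False

f(n) = 2n is O(n), and g(n) = n^(2/3) is O(n^(2/3)).
Since O(n) grows faster than or equal to O(n^(2/3)), f(n) = o(g(n)) is false.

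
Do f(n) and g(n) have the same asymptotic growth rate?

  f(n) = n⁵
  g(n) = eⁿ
False

f(n) = n⁵ is O(n⁵), and g(n) = eⁿ is O(eⁿ).
Since they have different growth rates, f(n) = Θ(g(n)) is false.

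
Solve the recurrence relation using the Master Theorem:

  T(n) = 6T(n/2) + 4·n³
Θ(n³)

Master Theorem: a = 6, b = 2, f(n) = 4·n³.
Compute the critical exponent d = log₂(6) = 2.585.
Compare f(n) = Θ(n³) against n^d:
  k = 3 > d = 2.585, so f(n) = Ω(n^(d+ε)) — Case 3.
  Regularity: a·(n/b)^3/n^3 = a/b^3 = 6/8 < 1 ✓.
  The top-level work dominates: T(n) = Θ(f(n)) = Θ(n³).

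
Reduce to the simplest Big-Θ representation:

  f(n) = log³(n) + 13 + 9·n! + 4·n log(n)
Θ(n!)

Order the terms by growth rate: 13 ≺ log³(n) ≺ 4·n log(n) ≺ 9·n!.
The fastest-growing term 9·n! dominates as n → ∞; dropping its constant factor gives Θ(n!).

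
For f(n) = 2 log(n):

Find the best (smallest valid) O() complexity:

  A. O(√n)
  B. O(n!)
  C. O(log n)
C

f(n) = 2 log(n) is O(log n).
All listed options are valid Big-O bounds (upper bounds),
but O(log n) is the tightest (smallest valid bound).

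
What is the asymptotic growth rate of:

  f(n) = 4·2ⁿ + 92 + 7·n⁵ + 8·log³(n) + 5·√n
Θ(2ⁿ)

Order the terms by growth rate: 92 ≺ 8·log³(n) ≺ 5·√n ≺ 7·n⁵ ≺ 4·2ⁿ.
The fastest-growing term 4·2ⁿ dominates as n → ∞; dropping its constant factor gives Θ(2ⁿ).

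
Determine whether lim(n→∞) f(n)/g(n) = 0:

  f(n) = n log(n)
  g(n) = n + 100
False

f(n) = n log(n) is O(n log n), and g(n) = n + 100 is O(n).
Since O(n log n) grows faster than or equal to O(n), f(n) = o(g(n)) is false.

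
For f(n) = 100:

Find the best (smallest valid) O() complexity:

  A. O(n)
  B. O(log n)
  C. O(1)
C

f(n) = 100 is O(1).
All listed options are valid Big-O bounds (upper bounds),
but O(1) is the tightest (smallest valid bound).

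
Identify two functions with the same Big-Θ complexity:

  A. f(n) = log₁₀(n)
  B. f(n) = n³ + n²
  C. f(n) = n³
B and C

Examining each function:
  A. log₁₀(n) is O(log n)
  B. n³ + n² is O(n³)
  C. n³ is O(n³)

Functions B and C both have the same complexity class.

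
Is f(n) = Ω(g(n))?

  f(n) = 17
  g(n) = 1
True

f(n) = 17 and g(n) = 1 are both O(1).
Big-Ω permits equal growth rates (f ≥ c·g for some c > 0), so f(n) = Ω(g(n)) is true.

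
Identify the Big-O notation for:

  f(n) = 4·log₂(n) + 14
O(log n)

The dominant term in 4·log₂(n) + 14 is 4·log₂(n), which is Θ(log n).
Lower-order terms (14) are asymptotically negligible.
Constants are absorbed, so the tightest bound is O(log n).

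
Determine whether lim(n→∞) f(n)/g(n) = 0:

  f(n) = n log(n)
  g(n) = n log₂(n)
False

f(n) = n log(n) is O(n log n), and g(n) = n log₂(n) is O(n log n).
Since they have the same growth rate, f(n) = o(g(n)) is false.
(f = o(g) requires f to grow strictly slower, not equal.)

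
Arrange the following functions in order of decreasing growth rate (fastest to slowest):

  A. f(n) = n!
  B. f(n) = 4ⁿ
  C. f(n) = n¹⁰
A > B > C

Comparing growth rates:
A = n! is O(n!)
B = 4ⁿ is O(4ⁿ)
C = n¹⁰ is O(n¹⁰)

Therefore, the order from fastest to slowest is: A > B > C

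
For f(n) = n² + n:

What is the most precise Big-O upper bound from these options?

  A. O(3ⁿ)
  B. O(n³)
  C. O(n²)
C

f(n) = n² + n is O(n²).
All listed options are valid Big-O bounds (upper bounds),
but O(n²) is the tightest (smallest valid bound).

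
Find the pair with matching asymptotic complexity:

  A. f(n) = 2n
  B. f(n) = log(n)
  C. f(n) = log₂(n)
B and C

Examining each function:
  A. 2n is O(n)
  B. log(n) is O(log n)
  C. log₂(n) is O(log n)

Functions B and C both have the same complexity class.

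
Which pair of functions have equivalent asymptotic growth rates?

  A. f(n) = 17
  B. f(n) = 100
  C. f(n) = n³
A and B

Examining each function:
  A. 17 is O(1)
  B. 100 is O(1)
  C. n³ is O(n³)

Functions A and B both have the same complexity class.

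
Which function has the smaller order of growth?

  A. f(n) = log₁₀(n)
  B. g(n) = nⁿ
A

f(n) = log₁₀(n) is O(log n), while g(n) = nⁿ is O(nⁿ).
Since O(log n) grows slower than O(nⁿ), f(n) is dominated.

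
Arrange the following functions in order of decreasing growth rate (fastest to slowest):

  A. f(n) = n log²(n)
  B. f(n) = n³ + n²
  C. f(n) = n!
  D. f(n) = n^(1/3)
C > B > A > D

Comparing growth rates:
C = n! is O(n!)
B = n³ + n² is O(n³)
A = n log²(n) is O(n log² n)
D = n^(1/3) is O(n^(1/3))

Therefore, the order from fastest to slowest is: C > B > A > D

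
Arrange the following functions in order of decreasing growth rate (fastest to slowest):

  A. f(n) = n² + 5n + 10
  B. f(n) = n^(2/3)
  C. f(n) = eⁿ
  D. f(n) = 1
C > A > B > D

Comparing growth rates:
C = eⁿ is O(eⁿ)
A = n² + 5n + 10 is O(n²)
B = n^(2/3) is O(n^(2/3))
D = 1 is O(1)

Therefore, the order from fastest to slowest is: C > A > B > D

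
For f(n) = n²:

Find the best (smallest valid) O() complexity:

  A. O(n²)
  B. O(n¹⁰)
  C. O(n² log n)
A

f(n) = n² is O(n²).
All listed options are valid Big-O bounds (upper bounds),
but O(n²) is the tightest (smallest valid bound).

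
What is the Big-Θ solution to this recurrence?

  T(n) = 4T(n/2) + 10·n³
Θ(n³)

Master Theorem: a = 4, b = 2, f(n) = 10·n³.
Compute the critical exponent d = log₂(4) = 2.
Compare f(n) = Θ(n³) against n^d:
  k = 3 > d = 2, so f(n) = Ω(n^(d+ε)) — Case 3.
  Regularity: a·(n/b)^3/n^3 = a/b^3 = 4/8 < 1 ✓.
  The top-level work dominates: T(n) = Θ(f(n)) = Θ(n³).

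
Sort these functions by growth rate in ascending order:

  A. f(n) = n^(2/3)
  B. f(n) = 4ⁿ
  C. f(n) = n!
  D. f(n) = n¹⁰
A < D < B < C

Comparing growth rates:
A = n^(2/3) is O(n^(2/3))
D = n¹⁰ is O(n¹⁰)
B = 4ⁿ is O(4ⁿ)
C = n! is O(n!)

Therefore, the order from slowest to fastest is: A < D < B < C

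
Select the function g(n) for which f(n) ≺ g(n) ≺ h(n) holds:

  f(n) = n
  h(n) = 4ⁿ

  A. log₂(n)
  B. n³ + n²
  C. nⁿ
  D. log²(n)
B

We need g(n) with n = o(g(n)) and g(n) = o(4ⁿ), i.e. O(n) ≺ g ≺ O(4ⁿ).
Check each option:
  A. log₂(n) — O(log n) does not grow strictly faster than f(n)
  B. n³ + n² — O(n³) is strictly between O(n) and O(4ⁿ) ✓
  C. nⁿ — O(nⁿ) does not grow strictly slower than h(n)
  D. log²(n) — O(log² n) does not grow strictly faster than f(n)

Only option B (n³ + n²) lies strictly between.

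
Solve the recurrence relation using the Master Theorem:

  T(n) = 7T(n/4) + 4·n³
Θ(n³)

Master Theorem: a = 7, b = 4, f(n) = 4·n³.
Compute the critical exponent d = log₄(7) = 1.404.
Compare f(n) = Θ(n³) against n^d:
  k = 3 > d = 1.404, so f(n) = Ω(n^(d+ε)) — Case 3.
  Regularity: a·(n/b)^3/n^3 = a/b^3 = 7/64 < 1 ✓.
  The top-level work dominates: T(n) = Θ(f(n)) = Θ(n³).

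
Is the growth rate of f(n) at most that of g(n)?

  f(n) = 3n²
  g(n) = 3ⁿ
True

f(n) = 3n² is O(n²), and g(n) = 3ⁿ is O(3ⁿ).
Since O(n²) ⊆ O(3ⁿ) (f grows no faster than g), f(n) = O(g(n)) is true.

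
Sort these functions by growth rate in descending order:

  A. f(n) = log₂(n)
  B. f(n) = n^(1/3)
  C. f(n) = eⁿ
C > B > A

Comparing growth rates:
C = eⁿ is O(eⁿ)
B = n^(1/3) is O(n^(1/3))
A = log₂(n) is O(log n)

Therefore, the order from fastest to slowest is: C > B > A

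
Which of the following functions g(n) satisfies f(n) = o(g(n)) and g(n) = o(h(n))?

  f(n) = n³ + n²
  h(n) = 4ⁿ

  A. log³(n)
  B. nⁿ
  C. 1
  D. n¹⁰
D

We need g(n) with n³ + n² = o(g(n)) and g(n) = o(4ⁿ), i.e. O(n³) ≺ g ≺ O(4ⁿ).
Check each option:
  A. log³(n) — O(log³ n) does not grow strictly faster than f(n)
  B. nⁿ — O(nⁿ) does not grow strictly slower than h(n)
  C. 1 — O(1) does not grow strictly faster than f(n)
  D. n¹⁰ — O(n¹⁰) is strictly between O(n³) and O(4ⁿ) ✓

Only option D (n¹⁰) lies strictly between.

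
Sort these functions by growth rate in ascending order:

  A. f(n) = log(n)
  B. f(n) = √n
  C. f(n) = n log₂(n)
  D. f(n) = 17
D < A < B < C

Comparing growth rates:
D = 17 is O(1)
A = log(n) is O(log n)
B = √n is O(√n)
C = n log₂(n) is O(n log n)

Therefore, the order from slowest to fastest is: D < A < B < C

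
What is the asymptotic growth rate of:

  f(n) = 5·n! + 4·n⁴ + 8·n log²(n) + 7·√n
Θ(n!)

Order the terms by growth rate: 7·√n ≺ 8·n log²(n) ≺ 4·n⁴ ≺ 5·n!.
The fastest-growing term 5·n! dominates as n → ∞; dropping its constant factor gives Θ(n!).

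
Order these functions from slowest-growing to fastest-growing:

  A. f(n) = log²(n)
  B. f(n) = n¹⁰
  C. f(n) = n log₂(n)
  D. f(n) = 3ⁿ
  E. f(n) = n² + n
A < C < E < B < D

Comparing growth rates:
A = log²(n) is O(log² n)
C = n log₂(n) is O(n log n)
E = n² + n is O(n²)
B = n¹⁰ is O(n¹⁰)
D = 3ⁿ is O(3ⁿ)

Therefore, the order from slowest to fastest is: A < C < E < B < D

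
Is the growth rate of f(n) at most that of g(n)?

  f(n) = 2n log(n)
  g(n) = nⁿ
True

f(n) = 2n log(n) is O(n log n), and g(n) = nⁿ is O(nⁿ).
Since O(n log n) ⊆ O(nⁿ) (f grows no faster than g), f(n) = O(g(n)) is true.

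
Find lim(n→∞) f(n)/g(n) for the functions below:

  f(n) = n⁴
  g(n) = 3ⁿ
0

Since n⁴ (O(n⁴)) grows slower than 3ⁿ (O(3ⁿ)),
the ratio f(n)/g(n) → 0 as n → ∞.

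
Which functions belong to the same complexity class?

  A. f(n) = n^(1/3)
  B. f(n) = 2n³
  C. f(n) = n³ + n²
B and C

Examining each function:
  A. n^(1/3) is O(n^(1/3))
  B. 2n³ is O(n³)
  C. n³ + n² is O(n³)

Functions B and C both have the same complexity class.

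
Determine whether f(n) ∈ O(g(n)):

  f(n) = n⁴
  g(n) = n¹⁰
True

f(n) = n⁴ is O(n⁴), and g(n) = n¹⁰ is O(n¹⁰).
Since O(n⁴) ⊆ O(n¹⁰) (f grows no faster than g), f(n) = O(g(n)) is true.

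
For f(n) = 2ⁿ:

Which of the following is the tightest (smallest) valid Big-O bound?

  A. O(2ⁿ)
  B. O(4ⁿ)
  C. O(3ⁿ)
A

f(n) = 2ⁿ is O(2ⁿ).
All listed options are valid Big-O bounds (upper bounds),
but O(2ⁿ) is the tightest (smallest valid bound).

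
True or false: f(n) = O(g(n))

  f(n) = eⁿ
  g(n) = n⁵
False

f(n) = eⁿ is O(eⁿ), and g(n) = n⁵ is O(n⁵).
Since O(eⁿ) grows faster than O(n⁵), f(n) = O(g(n)) is false.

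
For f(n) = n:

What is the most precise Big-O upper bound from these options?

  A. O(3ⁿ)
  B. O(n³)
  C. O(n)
C

f(n) = n is O(n).
All listed options are valid Big-O bounds (upper bounds),
but O(n) is the tightest (smallest valid bound).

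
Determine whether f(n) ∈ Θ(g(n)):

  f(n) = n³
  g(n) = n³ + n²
True

f(n) = n³ and g(n) = n³ + n² are both O(n³).
Since they have the same asymptotic growth rate, f(n) = Θ(g(n)) is true.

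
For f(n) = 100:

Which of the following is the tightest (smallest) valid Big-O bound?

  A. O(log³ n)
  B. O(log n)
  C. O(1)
C

f(n) = 100 is O(1).
All listed options are valid Big-O bounds (upper bounds),
but O(1) is the tightest (smallest valid bound).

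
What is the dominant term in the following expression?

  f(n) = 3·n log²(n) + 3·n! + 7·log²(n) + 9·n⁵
3·n!

Looking at each term:
  - 3·n log²(n) is O(n log² n)
  - 3·n! is O(n!)
  - 7·log²(n) is O(log² n)
  - 9·n⁵ is O(n⁵)

The term 3·n! (O(n!)) grows fastest and dominates all others.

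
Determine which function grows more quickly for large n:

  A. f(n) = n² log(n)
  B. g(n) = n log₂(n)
A

f(n) = n² log(n) is O(n² log n), while g(n) = n log₂(n) is O(n log n).
Since O(n² log n) grows faster than O(n log n), f(n) dominates.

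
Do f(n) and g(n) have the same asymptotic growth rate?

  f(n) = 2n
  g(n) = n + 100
True

f(n) = 2n and g(n) = n + 100 are both O(n).
Since they have the same asymptotic growth rate, f(n) = Θ(g(n)) is true.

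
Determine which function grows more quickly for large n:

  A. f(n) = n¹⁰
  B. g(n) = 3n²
A

f(n) = n¹⁰ is O(n¹⁰), while g(n) = 3n² is O(n²).
Since O(n¹⁰) grows faster than O(n²), f(n) dominates.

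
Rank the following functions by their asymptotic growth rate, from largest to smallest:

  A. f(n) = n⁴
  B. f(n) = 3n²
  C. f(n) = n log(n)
A > B > C

Comparing growth rates:
A = n⁴ is O(n⁴)
B = 3n² is O(n²)
C = n log(n) is O(n log n)

Therefore, the order from fastest to slowest is: A > B > C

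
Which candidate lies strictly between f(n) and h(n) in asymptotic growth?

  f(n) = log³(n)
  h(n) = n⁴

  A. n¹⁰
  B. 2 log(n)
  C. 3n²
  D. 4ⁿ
C

We need g(n) with log³(n) = o(g(n)) and g(n) = o(n⁴), i.e. O(log³ n) ≺ g ≺ O(n⁴).
Check each option:
  A. n¹⁰ — O(n¹⁰) does not grow strictly slower than h(n)
  B. 2 log(n) — O(log n) does not grow strictly faster than f(n)
  C. 3n² — O(n²) is strictly between O(log³ n) and O(n⁴) ✓
  D. 4ⁿ — O(4ⁿ) does not grow strictly slower than h(n)

Only option C (3n²) lies strictly between.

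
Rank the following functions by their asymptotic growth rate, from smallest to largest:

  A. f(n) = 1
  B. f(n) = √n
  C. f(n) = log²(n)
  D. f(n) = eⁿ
A < C < B < D

Comparing growth rates:
A = 1 is O(1)
C = log²(n) is O(log² n)
B = √n is O(√n)
D = eⁿ is O(eⁿ)

Therefore, the order from slowest to fastest is: A < C < B < D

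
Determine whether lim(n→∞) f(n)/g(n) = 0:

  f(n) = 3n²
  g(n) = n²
False

f(n) = 3n² is O(n²), and g(n) = n² is O(n²).
Since they have the same growth rate, f(n) = o(g(n)) is false.
(f = o(g) requires f to grow strictly slower, not equal.)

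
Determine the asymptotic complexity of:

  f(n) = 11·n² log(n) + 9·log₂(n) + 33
O(n² log n)

The dominant term in 11·n² log(n) + 9·log₂(n) + 33 is 11·n² log(n), which is Θ(n² log n).
Lower-order terms (9·log₂(n), 33) are asymptotically negligible.
Constants are absorbed, so the tightest bound is O(n² log n).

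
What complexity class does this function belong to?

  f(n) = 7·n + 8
O(n)

The dominant term in 7·n + 8 is 7·n, which is Θ(n).
Lower-order terms (8) are asymptotically negligible.
Constants are absorbed, so the tightest bound is O(n).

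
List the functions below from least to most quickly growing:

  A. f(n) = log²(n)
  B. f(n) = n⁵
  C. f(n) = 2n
A < C < B

Comparing growth rates:
A = log²(n) is O(log² n)
C = 2n is O(n)
B = n⁵ is O(n⁵)

Therefore, the order from slowest to fastest is: A < C < B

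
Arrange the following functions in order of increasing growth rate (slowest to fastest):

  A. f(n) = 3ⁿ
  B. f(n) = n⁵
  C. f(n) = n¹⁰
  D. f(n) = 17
D < B < C < A

Comparing growth rates:
D = 17 is O(1)
B = n⁵ is O(n⁵)
C = n¹⁰ is O(n¹⁰)
A = 3ⁿ is O(3ⁿ)

Therefore, the order from slowest to fastest is: D < B < C < A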